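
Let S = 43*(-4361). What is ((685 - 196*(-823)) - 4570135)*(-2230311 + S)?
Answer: 10658155604428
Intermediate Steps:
S = -187523
((685 - 196*(-823)) - 4570135)*(-2230311 + S) = ((685 - 196*(-823)) - 4570135)*(-2230311 - 187523) = ((685 + 161308) - 4570135)*(-2417834) = (161993 - 4570135)*(-2417834) = -4408142*(-2417834) = 10658155604428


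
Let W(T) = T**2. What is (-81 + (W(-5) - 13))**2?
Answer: 4761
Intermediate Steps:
(-81 + (W(-5) - 13))**2 = (-81 + ((-5)**2 - 13))**2 = (-81 + (25 - 13))**2 = (-81 + 12)**2 = (-69)**2 = 4761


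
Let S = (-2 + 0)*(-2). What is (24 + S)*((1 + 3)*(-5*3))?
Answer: -1680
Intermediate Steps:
S = 4 (S = -2*(-2) = 4)
(24 + S)*((1 + 3)*(-5*3)) = (24 + 4)*((1 + 3)*(-5*3)) = 28*(4*(-15)) = 28*(-60) = -1680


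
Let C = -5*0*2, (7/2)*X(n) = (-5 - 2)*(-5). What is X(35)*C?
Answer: 0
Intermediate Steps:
X(n) = 10 (X(n) = 2*((-5 - 2)*(-5))/7 = 2*(-7*(-5))/7 = (2/7)*35 = 10)
C = 0 (C = 0*2 = 0)
X(35)*C = 10*0 = 0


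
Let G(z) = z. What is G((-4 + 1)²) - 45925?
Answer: -45916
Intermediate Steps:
G((-4 + 1)²) - 45925 = (-4 + 1)² - 45925 = (-3)² - 45925 = 9 - 45925 = -45916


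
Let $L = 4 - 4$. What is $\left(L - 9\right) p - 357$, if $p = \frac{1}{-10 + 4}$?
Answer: $- \frac{711}{2} \approx -355.5$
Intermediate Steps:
$L = 0$
$p = - \frac{1}{6}$ ($p = \frac{1}{-6} = - \frac{1}{6} \approx -0.16667$)
$\left(L - 9\right) p - 357 = \left(0 - 9\right) \left(- \frac{1}{6}\right) - 357 = \left(-9\right) \left(- \frac{1}{6}\right) - 357 = \frac{3}{2} - 357 = - \frac{711}{2}$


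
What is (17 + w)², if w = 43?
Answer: 3600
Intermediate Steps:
(17 + w)² = (17 + 43)² = 60² = 3600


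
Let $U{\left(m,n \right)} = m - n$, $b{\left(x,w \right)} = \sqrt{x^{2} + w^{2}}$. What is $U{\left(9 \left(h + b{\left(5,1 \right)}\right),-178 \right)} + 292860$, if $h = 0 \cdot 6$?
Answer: $293038 + 9 \sqrt{26} \approx 2.9308 \cdot 10^{5}$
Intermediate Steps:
$b{\left(x,w \right)} = \sqrt{w^{2} + x^{2}}$
$h = 0$
$U{\left(9 \left(h + b{\left(5,1 \right)}\right),-178 \right)} + 292860 = \left(9 \left(0 + \sqrt{1^{2} + 5^{2}}\right) - -178\right) + 292860 = \left(9 \left(0 + \sqrt{1 + 25}\right) + 178\right) + 292860 = \left(9 \left(0 + \sqrt{26}\right) + 178\right) + 292860 = \left(9 \sqrt{26} + 178\right) + 292860 = \left(178 + 9 \sqrt{26}\right) + 292860 = 293038 + 9 \sqrt{26}$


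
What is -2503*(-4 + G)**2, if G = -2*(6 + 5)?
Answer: -1692028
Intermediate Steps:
G = -22 (G = -2*11 = -22)
-2503*(-4 + G)**2 = -2503*(-4 - 22)**2 = -2503*(-26)**2 = -2503*676 = -1692028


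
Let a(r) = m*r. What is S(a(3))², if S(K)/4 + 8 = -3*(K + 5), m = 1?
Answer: 16384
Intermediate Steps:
a(r) = r (a(r) = 1*r = r)
S(K) = -92 - 12*K (S(K) = -32 + 4*(-3*(K + 5)) = -32 + 4*(-3*(5 + K)) = -32 + 4*(-15 - 3*K) = -32 + (-60 - 12*K) = -92 - 12*K)
S(a(3))² = (-92 - 12*3)² = (-92 - 36)² = (-128)² = 16384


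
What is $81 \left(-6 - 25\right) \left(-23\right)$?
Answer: $57753$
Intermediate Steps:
$81 \left(-6 - 25\right) \left(-23\right) = 81 \left(\left(-31\right) \left(-23\right)\right) = 81 \cdot 713 = 57753$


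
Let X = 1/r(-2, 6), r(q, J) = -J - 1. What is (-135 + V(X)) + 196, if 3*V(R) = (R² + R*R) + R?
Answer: 8962/147 ≈ 60.966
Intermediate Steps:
r(q, J) = -1 - J
X = -⅐ (X = 1/(-1 - 1*6) = 1/(-1 - 6) = 1/(-7) = -⅐ ≈ -0.14286)
V(R) = R/3 + 2*R²/3 (V(R) = ((R² + R*R) + R)/3 = ((R² + R²) + R)/3 = (2*R² + R)/3 = (R + 2*R²)/3 = R/3 + 2*R²/3)
(-135 + V(X)) + 196 = (-135 + (⅓)*(-⅐)*(1 + 2*(-⅐))) + 196 = (-135 + (⅓)*(-⅐)*(1 - 2/7)) + 196 = (-135 + (⅓)*(-⅐)*(5/7)) + 196 = (-135 - 5/147) + 196 = -19850/147 + 196 = 8962/147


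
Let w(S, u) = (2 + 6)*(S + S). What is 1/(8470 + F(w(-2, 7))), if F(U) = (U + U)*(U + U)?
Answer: 1/12566 ≈ 7.9580e-5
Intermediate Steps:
w(S, u) = 16*S (w(S, u) = 8*(2*S) = 16*S)
F(U) = 4*U² (F(U) = (2*U)*(2*U) = 4*U²)
1/(8470 + F(w(-2, 7))) = 1/(8470 + 4*(16*(-2))²) = 1/(8470 + 4*(-32)²) = 1/(8470 + 4*1024) = 1/(8470 + 4096) = 1/12566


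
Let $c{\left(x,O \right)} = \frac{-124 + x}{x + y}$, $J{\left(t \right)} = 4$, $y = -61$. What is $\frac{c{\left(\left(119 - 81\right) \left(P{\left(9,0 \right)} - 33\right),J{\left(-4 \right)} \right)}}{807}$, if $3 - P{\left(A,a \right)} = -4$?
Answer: $\frac{1112}{846543} \approx 0.0013136$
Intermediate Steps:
$P{\left(A,a \right)} = 7$ ($P{\left(A,a \right)} = 3 - -4 = 3 + 4 = 7$)
$c{\left(x,O \right)} = \frac{-124 + x}{-61 + x}$ ($c{\left(x,O \right)} = \frac{-124 + x}{x - 61} = \frac{-124 + x}{-61 + x}$)
$\frac{c{\left(\left(119 - 81\right) \left(P{\left(9,0 \right)} - 33\right),J{\left(-4 \right)} \right)}}{807} = \frac{\frac{1}{-61 + \left(119 - 81\right) \left(7 - 33\right)} \left(-124 + \left(119 - 81\right) \left(7 - 33\right)\right)}{807} = \frac{-124 + 38 \left(-26\right)}{-61 + 38 \left(-26\right)} \frac{1}{807} = \frac{-124 - 988}{-61 - 988} \cdot \frac{1}{807} = \frac{1}{-1049} \left(-1112\right) \frac{1}{807} = \left(- \frac{1}{1049}\right) \left(-1112\right) \frac{1}{807} = \frac{1112}{1049} \cdot \frac{1}{807} = \frac{1112}{846543}$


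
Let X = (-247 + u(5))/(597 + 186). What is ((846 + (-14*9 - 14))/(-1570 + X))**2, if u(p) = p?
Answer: 76396407201/377949530176 ≈ 0.20213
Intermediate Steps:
X = -242/783 (X = (-247 + 5)/(597 + 186) = -242/783 ≈ -0.30907)
((846 + (-14*9 - 14))/(-1570 + X))**2 = ((846 + (-14*9 - 14))/(-1570 - 242/783))**2 = ((846 + (-126 - 14))/(-1229552/783))**2 = ((846 - 140)*(-783/1229552))**2 = (706*(-783/1229552))**2 = (-276399/614776)**2 = 76396407201/377949530176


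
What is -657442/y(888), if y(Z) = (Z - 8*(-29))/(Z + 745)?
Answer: -536801393/560 ≈ -9.5857e+5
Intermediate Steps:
y(Z) = (232 + Z)/(745 + Z) (y(Z) = (Z + 232)/(745 + Z) = (232 + Z)/(745 + Z))
-657442/y(888) = -657442*(745 + 888)/(232 + 888) = -657442/(1120/1633) = -657442/((1/1633)*1120) = -657442/1120/1633 = -657442*1633/1120 = -536801393/560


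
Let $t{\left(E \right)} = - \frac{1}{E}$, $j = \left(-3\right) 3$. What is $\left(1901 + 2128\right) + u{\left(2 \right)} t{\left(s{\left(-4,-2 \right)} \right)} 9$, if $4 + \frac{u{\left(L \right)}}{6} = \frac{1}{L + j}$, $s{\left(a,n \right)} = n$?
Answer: $\frac{27420}{7} \approx 3917.1$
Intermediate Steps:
$j = -9$
$u{\left(L \right)} = -24 + \frac{6}{-9 + L}$ ($u{\left(L \right)} = -24 + \frac{6}{L - 9} = -24 + \frac{6}{-9 + L}$)
$\left(1901 + 2128\right) + u{\left(2 \right)} t{\left(s{\left(-4,-2 \right)} \right)} 9 = \left(1901 + 2128\right) + \frac{6 \left(37 - 8\right)}{-9 + 2} \left(- \frac{1}{-2}\right) 9 = 4029 + \frac{6 \left(37 - 8\right)}{-7} \left(\left(-1\right) \left(- \frac{1}{2}\right)\right) 9 = 4029 + 6 \left(- \frac{1}{7}\right) 29 \cdot \frac{1}{2} \cdot 9 = 4029 + \left(- \frac{174}{7}\right) \frac{1}{2} \cdot 9 = 4029 - \frac{783}{7} = \frac{27420}{7}$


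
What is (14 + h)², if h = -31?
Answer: 289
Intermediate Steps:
(14 + h)² = (14 - 31)² = (-17)² = 289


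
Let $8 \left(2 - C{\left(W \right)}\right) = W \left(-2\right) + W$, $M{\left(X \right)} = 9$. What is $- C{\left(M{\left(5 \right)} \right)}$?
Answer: $- \frac{25}{8} \approx -3.125$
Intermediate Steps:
$C{\left(W \right)} = 2 + \frac{W}{8}$ ($C{\left(W \right)} = 2 - \frac{W \left(-2\right) + W}{8} = 2 - \frac{- 2 W + W}{8} = 2 - \frac{\left(-1\right) W}{8} = 2 + \frac{W}{8}$)
$- C{\left(M{\left(5 \right)} \right)} = - (2 + \frac{1}{8} \cdot 9) = - (2 + \frac{9}{8}) = \left(-1\right) \frac{25}{8} = - \frac{25}{8}$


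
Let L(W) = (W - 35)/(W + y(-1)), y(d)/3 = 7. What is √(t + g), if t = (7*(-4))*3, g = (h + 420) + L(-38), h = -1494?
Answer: I*√333421/17 ≈ 33.966*I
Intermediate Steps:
y(d) = 21 (y(d) = 3*7 = 21)
L(W) = (-35 + W)/(21 + W) (L(W) = (W - 35)/(W + 21) = (-35 + W)/(21 + W))
g = -18185/17 (g = (-1494 + 420) + (-35 - 38)/(21 - 38) = -1074 - 73/(-17) = -1074 - 1/17*(-73) = -1074 + 73/17 = -18185/17 ≈ -1069.7)
t = -84 (t = -28*3 = -84)
√(t + g) = √(-84 - 18185/17) = √(-19613/17) = I*√333421/17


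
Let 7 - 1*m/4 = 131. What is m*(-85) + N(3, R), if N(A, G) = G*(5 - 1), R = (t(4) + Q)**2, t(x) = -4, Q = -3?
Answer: 42356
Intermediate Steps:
m = -496 (m = 28 - 4*131 = 28 - 524 = -496)
R = 49 (R = (-4 - 3)**2 = (-7)**2 = 49)
N(A, G) = 4*G (N(A, G) = G*4 = 4*G)
m*(-85) + N(3, R) = -496*(-85) + 4*49 = 42160 + 196 = 42356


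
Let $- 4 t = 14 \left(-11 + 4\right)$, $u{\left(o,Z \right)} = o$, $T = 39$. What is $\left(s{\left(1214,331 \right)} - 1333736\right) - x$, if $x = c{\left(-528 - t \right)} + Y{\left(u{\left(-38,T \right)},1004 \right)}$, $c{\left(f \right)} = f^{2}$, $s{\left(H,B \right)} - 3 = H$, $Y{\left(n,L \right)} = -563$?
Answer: $- \frac{6548849}{4} \approx -1.6372 \cdot 10^{6}$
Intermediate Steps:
$s{\left(H,B \right)} = 3 + H$
$t = \frac{49}{2}$ ($t = - \frac{14 \left(-11 + 4\right)}{4} = - \frac{14 \left(-7\right)}{4} = \left(- \frac{1}{4}\right) \left(-98\right) = \frac{49}{2} \approx 24.5$)
$x = \frac{1218773}{4}$ ($x = \left(-528 - \frac{49}{2}\right)^{2} - 563 = \left(- \frac{1105}{2}\right)^{2} - 563 = \frac{1221025}{4} - 563 = \frac{1218773}{4} \approx 3.0469 \cdot 10^{5}$)
$\left(s{\left(1214,331 \right)} - 1333736\right) - x = \left(\left(3 + 1214\right) - 1333736\right) - \frac{1218773}{4} = \left(1217 - 1333736\right) - \frac{1218773}{4} = -1332519 - \frac{1218773}{4} = - \frac{6548849}{4}$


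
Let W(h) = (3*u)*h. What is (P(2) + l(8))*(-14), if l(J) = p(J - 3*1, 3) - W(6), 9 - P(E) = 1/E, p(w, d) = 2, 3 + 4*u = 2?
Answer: -210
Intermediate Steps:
u = -¼ (u = -¾ + (¼)*2 = -¾ + ½ = -¼ ≈ -0.25000)
W(h) = -3*h/4 (W(h) = (3*(-¼))*h = -3*h/4)
P(E) = 9 - 1/E
l(J) = 13/2 (l(J) = 2 - (-3)*6/4 = 2 - 1*(-9/2) = 2 + 9/2 = 13/2)
(P(2) + l(8))*(-14) = ((9 - 1/2) + 13/2)*(-14) = ((9 - 1*½) + 13/2)*(-14) = ((9 - ½) + 13/2)*(-14) = (17/2 + 13/2)*(-14) = 15*(-14) = -210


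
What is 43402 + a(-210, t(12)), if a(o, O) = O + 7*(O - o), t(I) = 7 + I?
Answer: 45024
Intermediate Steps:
a(o, O) = -7*o + 8*O (a(o, O) = O + (-7*o + 7*O) = -7*o + 8*O)
43402 + a(-210, t(12)) = 43402 + (-7*(-210) + 8*(7 + 12)) = 43402 + (1470 + 8*19) = 43402 + (1470 + 152) = 43402 + 1622 = 45024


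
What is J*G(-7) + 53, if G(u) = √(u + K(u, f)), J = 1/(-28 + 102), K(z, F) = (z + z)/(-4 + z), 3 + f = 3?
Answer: 53 + 3*I*√77/814 ≈ 53.0 + 0.03234*I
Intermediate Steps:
f = 0 (f = -3 + 3 = 0)
K(z, F) = 2*z/(-4 + z) (K(z, F) = (2*z)/(-4 + z) = 2*z/(-4 + z))
J = 1/74 ≈ 0.013514
G(u) = √(u + 2*u/(-4 + u))
J*G(-7) + 53 = √(-7*(-2 - 7)/(-4 - 7))/74 + 53 = √(-7*(-9)/(-11))/74 + 53 = √(-7*(-1/11)*(-9))/74 + 53 = √(-63/11)/74 + 53 = (3*I*√77/11)/74 + 53 = 3*I*√77/814 + 53 = 53 + 3*I*√77/814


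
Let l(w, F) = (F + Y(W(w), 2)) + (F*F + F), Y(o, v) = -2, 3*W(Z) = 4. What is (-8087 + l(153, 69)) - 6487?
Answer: -9677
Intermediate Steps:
W(Z) = 4/3 (W(Z) = (1/3)*4 = 4/3)
l(w, F) = -2 + F**2 + 2*F (l(w, F) = (F - 2) + (F*F + F) = (-2 + F) + (F**2 + F) = (-2 + F) + (F + F**2) = -2 + F**2 + 2*F)
(-8087 + l(153, 69)) - 6487 = (-8087 + (-2 + 69**2 + 2*69)) - 6487 = (-8087 + (-2 + 4761 + 138)) - 6487 = (-8087 + 4897) - 6487 = -3190 - 6487 = -9677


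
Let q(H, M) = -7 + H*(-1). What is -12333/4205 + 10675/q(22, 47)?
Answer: -1560208/4205 ≈ -371.04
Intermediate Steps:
q(H, M) = -7 - H
-12333/4205 + 10675/q(22, 47) = -12333/4205 + 10675/(-7 - 1*22) = -12333*1/4205 + 10675/(-7 - 22) = -12333/4205 + 10675/(-29) = -12333/4205 + 10675*(-1/29) = -12333/4205 - 10675/29 = -1560208/4205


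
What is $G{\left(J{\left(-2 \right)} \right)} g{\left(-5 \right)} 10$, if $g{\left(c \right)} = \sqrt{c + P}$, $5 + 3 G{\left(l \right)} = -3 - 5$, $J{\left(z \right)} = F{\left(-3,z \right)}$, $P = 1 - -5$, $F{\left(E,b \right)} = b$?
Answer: $- \frac{130}{3} \approx -43.333$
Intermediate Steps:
$P = 6$ ($P = 1 + 5 = 6$)
$J{\left(z \right)} = z$
$G{\left(l \right)} = - \frac{13}{3}$ ($G{\left(l \right)} = - \frac{5}{3} + \frac{-3 - 5}{3} = - \frac{5}{3} + \frac{1}{3} \left(-8\right) = - \frac{5}{3} - \frac{8}{3} = - \frac{13}{3}$)
$g{\left(c \right)} = \sqrt{6 + c}$ ($g{\left(c \right)} = \sqrt{c + 6} = \sqrt{6 + c}$)
$G{\left(J{\left(-2 \right)} \right)} g{\left(-5 \right)} 10 = - \frac{13 \sqrt{6 - 5}}{3} \cdot 10 = - \frac{13 \sqrt{1}}{3} \cdot 10 = \left(- \frac{13}{3}\right) 1 \cdot 10 = \left(- \frac{13}{3}\right) 10 = - \frac{130}{3}$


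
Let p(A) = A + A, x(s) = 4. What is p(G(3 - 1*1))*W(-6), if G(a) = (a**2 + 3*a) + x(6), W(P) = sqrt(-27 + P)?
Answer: 28*I*sqrt(33) ≈ 160.85*I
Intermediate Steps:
G(a) = 4 + a**2 + 3*a (G(a) = (a**2 + 3*a) + 4 = 4 + a**2 + 3*a)
p(A) = 2*A
p(G(3 - 1*1))*W(-6) = (2*(4 + (3 - 1*1)**2 + 3*(3 - 1*1)))*sqrt(-27 - 6) = (2*(4 + (3 - 1)**2 + 3*(3 - 1)))*sqrt(-33) = (2*(4 + 2**2 + 3*2))*(I*sqrt(33)) = (2*(4 + 4 + 6))*(I*sqrt(33)) = (2*14)*(I*sqrt(33)) = 28*(I*sqrt(33)) = 28*I*sqrt(33)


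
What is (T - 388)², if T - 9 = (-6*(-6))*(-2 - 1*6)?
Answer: 444889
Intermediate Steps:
T = -279 (T = 9 + (-6*(-6))*(-2 - 1*6) = 9 + 36*(-2 - 6) = 9 + 36*(-8) = 9 - 288 = -279)
(T - 388)² = (-279 - 388)² = (-667)² = 444889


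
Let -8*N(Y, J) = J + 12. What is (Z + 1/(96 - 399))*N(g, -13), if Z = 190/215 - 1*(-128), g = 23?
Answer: 1679183/104232 ≈ 16.110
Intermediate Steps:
N(Y, J) = -3/2 - J/8 (N(Y, J) = -(J + 12)/8 = -(12 + J)/8 = -3/2 - J/8)
Z = 5542/43 (Z = 190*(1/215) + 128 = 38/43 + 128 = 5542/43 ≈ 128.88)
(Z + 1/(96 - 399))*N(g, -13) = (5542/43 + 1/(96 - 399))*(-3/2 - 1/8*(-13)) = (5542/43 + 1/(-303))*(-3/2 + 13/8) = (5542/43 - 1/303)*(1/8) = (1679183/13029)*(1/8) = 1679183/104232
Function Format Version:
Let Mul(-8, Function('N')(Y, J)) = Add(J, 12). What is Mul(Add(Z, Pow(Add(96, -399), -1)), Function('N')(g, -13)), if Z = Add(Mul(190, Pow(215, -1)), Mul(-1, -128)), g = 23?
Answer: Rational(1679183, 104232) ≈ 16.110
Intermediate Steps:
Function('N')(Y, J) = Add(Rational(-3, 2), Mul(Rational(-1, 8), J)) (Function('N')(Y, J) = Mul(Rational(-1, 8), Add(J, 12)) = Mul(Rational(-1, 8), Add(12, J)) = Add(Rational(-3, 2), Mul(Rational(-1, 8), J)))
Z = Rational(5542, 43) (Z = Add(Mul(190, Rational(1, 215)), 128) = Add(Rational(38, 43), 128) = Rational(5542, 43) ≈ 128.88)
Mul(Add(Z, Pow(Add(96, -399), -1)), Function('N')(g, -13)) = Mul(Add(Rational(5542, 43), Pow(Add(96, -399), -1)), Add(Rational(-3, 2), Mul(Rational(-1, 8), -13))) = Mul(Add(Rational(5542, 43), Pow(-303, -1)), Add(Rational(-3, 2), Rational(13, 8))) = Mul(Add(Rational(5542, 43), Rational(-1, 303)), Rational(1, 8)) = Mul(Rational(1679183, 13029), Rational(1, 8)) = Rational(1679183, 104232)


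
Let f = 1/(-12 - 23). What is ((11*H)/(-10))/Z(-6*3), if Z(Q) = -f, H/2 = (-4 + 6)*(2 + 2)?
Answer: -616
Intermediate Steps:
f = -1/35 (f = 1/(-35) = -1/35 ≈ -0.028571)
H = 16 (H = 2*((-4 + 6)*(2 + 2)) = 2*(2*4) = 2*8 = 16)
Z(Q) = 1/35 (Z(Q) = -1*(-1/35) = 1/35)
((11*H)/(-10))/Z(-6*3) = ((11*16)/(-10))/(1/35) = (176*(-⅒))*35 = -88/5*35 = -616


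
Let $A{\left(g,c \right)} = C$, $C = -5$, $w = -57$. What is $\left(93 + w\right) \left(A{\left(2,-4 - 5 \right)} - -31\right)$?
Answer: $936$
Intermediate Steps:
$A{\left(g,c \right)} = -5$
$\left(93 + w\right) \left(A{\left(2,-4 - 5 \right)} - -31\right) = \left(93 - 57\right) \left(-5 - -31\right) = 36 \left(-5 + 31\right) = 36 \cdot 26 = 936$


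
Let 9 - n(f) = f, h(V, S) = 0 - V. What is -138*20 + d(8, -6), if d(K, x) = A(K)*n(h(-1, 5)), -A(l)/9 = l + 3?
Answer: -3552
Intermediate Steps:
h(V, S) = -V
n(f) = 9 - f
A(l) = -27 - 9*l (A(l) = -9*(l + 3) = -9*(3 + l) = -27 - 9*l)
d(K, x) = -216 - 72*K (d(K, x) = (-27 - 9*K)*(9 - (-1)*(-1)) = (-27 - 9*K)*(9 - 1*1) = (-27 - 9*K)*(9 - 1) = (-27 - 9*K)*8 = -216 - 72*K)
-138*20 + d(8, -6) = -138*20 + (-216 - 72*8) = -2760 + (-216 - 576) = -2760 - 792 = -3552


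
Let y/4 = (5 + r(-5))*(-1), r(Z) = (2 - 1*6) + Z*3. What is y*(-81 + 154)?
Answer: 4088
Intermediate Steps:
r(Z) = -4 + 3*Z (r(Z) = (2 - 6) + 3*Z = -4 + 3*Z)
y = 56 (y = 4*((5 + (-4 + 3*(-5)))*(-1)) = 4*((5 + (-4 - 15))*(-1)) = 4*((5 - 19)*(-1)) = 4*(-14*(-1)) = 4*14 = 56)
y*(-81 + 154) = 56*(-81 + 154) = 56*73 = 4088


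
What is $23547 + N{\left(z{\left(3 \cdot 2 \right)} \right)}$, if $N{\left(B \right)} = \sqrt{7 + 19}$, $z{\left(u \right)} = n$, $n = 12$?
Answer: $23547 + \sqrt{26} \approx 23552.0$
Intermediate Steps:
$z{\left(u \right)} = 12$
$N{\left(B \right)} = \sqrt{26}$
$23547 + N{\left(z{\left(3 \cdot 2 \right)} \right)} = 23547 + \sqrt{26}$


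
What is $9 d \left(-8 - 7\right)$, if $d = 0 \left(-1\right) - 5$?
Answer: $675$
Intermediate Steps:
$d = -5$ ($d = 0 - 5 = -5$)
$9 d \left(-8 - 7\right) = 9 \left(- 5 \left(-8 - 7\right)\right) = 9 \left(\left(-5\right) \left(-15\right)\right) = 9 \cdot 75 = 675$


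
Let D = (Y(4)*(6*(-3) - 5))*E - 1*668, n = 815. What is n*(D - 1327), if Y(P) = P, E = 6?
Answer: -2075805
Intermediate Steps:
D = -1220 (D = (4*(6*(-3) - 5))*6 - 1*668 = (4*(-18 - 5))*6 - 668 = (4*(-23))*6 - 668 = -92*6 - 668 = -552 - 668 = -1220)
n*(D - 1327) = 815*(-1220 - 1327) = 815*(-2547) = -2075805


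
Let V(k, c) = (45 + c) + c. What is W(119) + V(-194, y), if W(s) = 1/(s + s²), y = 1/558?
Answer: 59766653/1328040 ≈ 45.004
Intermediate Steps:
y = 1/558 ≈ 0.0017921
V(k, c) = 45 + 2*c
W(119) + V(-194, y) = 1/(119*(1 + 119)) + (45 + 2*(1/558)) = (1/119)/120 + (45 + 1/279) = (1/119)*(1/120) + 12556/279 = 1/14280 + 12556/279 = 59766653/1328040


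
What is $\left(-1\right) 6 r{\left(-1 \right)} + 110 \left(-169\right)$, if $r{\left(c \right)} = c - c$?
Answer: $-18590$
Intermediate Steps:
$r{\left(c \right)} = 0$
$\left(-1\right) 6 r{\left(-1 \right)} + 110 \left(-169\right) = \left(-1\right) 6 \cdot 0 + 110 \left(-169\right) = \left(-6\right) 0 - 18590 = 0 - 18590 = -18590$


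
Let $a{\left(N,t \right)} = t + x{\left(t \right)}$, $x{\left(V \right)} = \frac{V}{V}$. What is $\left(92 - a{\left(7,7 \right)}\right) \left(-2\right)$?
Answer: $-168$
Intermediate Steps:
$x{\left(V \right)} = 1$
$a{\left(N,t \right)} = 1 + t$ ($a{\left(N,t \right)} = t + 1 = 1 + t$)
$\left(92 - a{\left(7,7 \right)}\right) \left(-2\right) = \left(92 - \left(1 + 7\right)\right) \left(-2\right) = \left(92 - 8\right) \left(-2\right) = 84 \left(-2\right) = -168$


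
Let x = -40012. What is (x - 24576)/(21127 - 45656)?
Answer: 64588/24529 ≈ 2.6331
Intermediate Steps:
(x - 24576)/(21127 - 45656) = (-40012 - 24576)/(21127 - 45656) = -64588/(-24529) = -64588*(-1/24529) = 64588/24529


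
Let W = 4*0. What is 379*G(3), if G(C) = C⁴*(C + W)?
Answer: 92097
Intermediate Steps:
W = 0
G(C) = C⁵ (G(C) = C⁴*(C + 0) = C⁴*C = C⁵)
379*G(3) = 379*3⁵ = 379*243 = 92097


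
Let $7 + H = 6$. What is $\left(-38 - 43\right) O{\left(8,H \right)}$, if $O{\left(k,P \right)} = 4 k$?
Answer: $-2592$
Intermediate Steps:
$H = -1$ ($H = -7 + 6 = -1$)
$\left(-38 - 43\right) O{\left(8,H \right)} = \left(-38 - 43\right) 4 \cdot 8 = \left(-81\right) 32 = -2592$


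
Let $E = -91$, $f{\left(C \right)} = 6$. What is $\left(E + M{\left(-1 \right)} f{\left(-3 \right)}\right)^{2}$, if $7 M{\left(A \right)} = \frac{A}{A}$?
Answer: $\frac{398161}{49} \approx 8125.7$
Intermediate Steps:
$M{\left(A \right)} = \frac{1}{7}$ ($M{\left(A \right)} = \frac{A \frac{1}{A}}{7} = \frac{1}{7} \cdot 1 = \frac{1}{7}$)
$\left(E + M{\left(-1 \right)} f{\left(-3 \right)}\right)^{2} = \left(-91 + \frac{1}{7} \cdot 6\right)^{2} = \left(-91 + \frac{6}{7}\right)^{2} = \left(- \frac{631}{7}\right)^{2} = \frac{398161}{49}$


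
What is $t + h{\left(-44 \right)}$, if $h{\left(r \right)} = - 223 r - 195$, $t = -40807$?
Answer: $-31190$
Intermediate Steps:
$h{\left(r \right)} = -195 - 223 r$
$t + h{\left(-44 \right)} = -40807 - -9617 = -40807 + \left(-195 + 9812\right) = -40807 + 9617 = -31190$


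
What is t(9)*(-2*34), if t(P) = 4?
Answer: -272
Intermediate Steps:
t(9)*(-2*34) = 4*(-2*34) = 4*(-68) = -272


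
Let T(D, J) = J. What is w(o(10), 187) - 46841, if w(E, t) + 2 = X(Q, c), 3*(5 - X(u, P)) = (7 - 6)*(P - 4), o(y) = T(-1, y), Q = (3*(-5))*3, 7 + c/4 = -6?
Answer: -140458/3 ≈ -46819.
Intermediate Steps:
c = -52 (c = -28 + 4*(-6) = -28 - 24 = -52)
Q = -45 (Q = -15*3 = -45)
o(y) = y
X(u, P) = 19/3 - P/3 (X(u, P) = 5 - (7 - 6)*(P - 4)/3 = 5 - (-4 + P)/3 = 5 + (4/3 - P/3) = 19/3 - P/3)
w(E, t) = 65/3 (w(E, t) = -2 + (19/3 - ⅓*(-52)) = -2 + (19/3 + 52/3) = -2 + 71/3 = 65/3)
w(o(10), 187) - 46841 = 65/3 - 46841 = -140458/3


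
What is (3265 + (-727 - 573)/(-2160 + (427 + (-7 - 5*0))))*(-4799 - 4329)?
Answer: -2593447360/87 ≈ -2.9810e+7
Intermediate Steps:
(3265 + (-727 - 573)/(-2160 + (427 + (-7 - 5*0))))*(-4799 - 4329) = (3265 - 1300/(-2160 + (427 + (-7 + 0))))*(-9128) = (3265 - 1300/(-2160 + (427 - 7)))*(-9128) = (3265 - 1300/(-2160 + 420))*(-9128) = (3265 - 1300/(-1740))*(-9128) = (3265 - 1300*(-1/1740))*(-9128) = (3265 + 65/87)*(-9128) = (284120/87)*(-9128) = -2593447360/87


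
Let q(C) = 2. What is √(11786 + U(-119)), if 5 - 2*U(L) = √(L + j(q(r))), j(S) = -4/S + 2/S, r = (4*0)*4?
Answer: √(47154 - 4*I*√30)/2 ≈ 108.57 - 0.025223*I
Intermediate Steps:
r = 0 (r = 0*4 = 0)
j(S) = -2/S
U(L) = 5/2 - √(-1 + L)/2 (U(L) = 5/2 - √(L - 2/2)/2 = 5/2 - √(L - 2*½)/2 = 5/2 - √(L - 1)/2 = 5/2 - √(-1 + L)/2)
√(11786 + U(-119)) = √(11786 + (5/2 - √(-1 - 119)/2)) = √(11786 + (5/2 - I*√30)) = √(23577/2 - I*√30)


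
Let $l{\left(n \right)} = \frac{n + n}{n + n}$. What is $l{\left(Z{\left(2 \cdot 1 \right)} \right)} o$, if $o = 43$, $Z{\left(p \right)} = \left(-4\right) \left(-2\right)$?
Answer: $43$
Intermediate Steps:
$Z{\left(p \right)} = 8$
$l{\left(n \right)} = 1$ ($l{\left(n \right)} = \frac{2 n}{2 n} = 2 n \frac{1}{2 n} = 1$)
$l{\left(Z{\left(2 \cdot 1 \right)} \right)} o = 1 \cdot 43 = 43$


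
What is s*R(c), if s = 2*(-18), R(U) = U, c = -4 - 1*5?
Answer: 324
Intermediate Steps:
c = -9 (c = -4 - 5 = -9)
s = -36
s*R(c) = -36*(-9) = 324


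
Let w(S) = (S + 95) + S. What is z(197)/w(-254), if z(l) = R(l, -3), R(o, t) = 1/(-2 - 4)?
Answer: 1/2478 ≈ 0.00040355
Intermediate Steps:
R(o, t) = -1/6 (R(o, t) = 1/(-6) = -1/6)
z(l) = -1/6
w(S) = 95 + 2*S (w(S) = (95 + S) + S = 95 + 2*S)
z(197)/w(-254) = -1/(6*(95 + 2*(-254))) = -1/(6*(95 - 508)) = -1/6/(-413) = -1/6*(-1/413) = 1/2478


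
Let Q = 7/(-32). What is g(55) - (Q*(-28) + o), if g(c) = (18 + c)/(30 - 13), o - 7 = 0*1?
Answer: -1201/136 ≈ -8.8309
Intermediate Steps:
o = 7 (o = 7 + 0*1 = 7 + 0 = 7)
g(c) = 18/17 + c/17 (g(c) = (18 + c)/17 = (18 + c)*(1/17) = 18/17 + c/17)
Q = -7/32 (Q = 7*(-1/32) = -7/32 ≈ -0.21875)
g(55) - (Q*(-28) + o) = (18/17 + (1/17)*55) - (-7/32*(-28) + 7) = (18/17 + 55/17) - (49/8 + 7) = 73/17 - 1*105/8 = 73/17 - 105/8 = -1201/136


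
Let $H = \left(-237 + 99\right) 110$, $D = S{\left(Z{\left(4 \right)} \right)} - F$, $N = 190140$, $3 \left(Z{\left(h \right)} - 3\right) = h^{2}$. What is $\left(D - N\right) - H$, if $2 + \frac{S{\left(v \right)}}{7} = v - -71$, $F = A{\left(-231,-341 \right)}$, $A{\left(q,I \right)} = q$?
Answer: $- \frac{522563}{3} \approx -1.7419 \cdot 10^{5}$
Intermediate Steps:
$F = -231$
$Z{\left(h \right)} = 3 + \frac{h^{2}}{3}$
$S{\left(v \right)} = 483 + 7 v$ ($S{\left(v \right)} = -14 + 7 \left(v - -71\right) = -14 + 7 \left(v + 71\right) = -14 + 7 \left(71 + v\right) = -14 + \left(497 + 7 v\right) = 483 + 7 v$)
$D = \frac{2317}{3}$ ($D = \left(483 + 7 \left(3 + \frac{4^{2}}{3}\right)\right) - -231 = \left(483 + 7 \left(3 + \frac{1}{3} \cdot 16\right)\right) + 231 = \left(483 + 7 \left(3 + \frac{16}{3}\right)\right) + 231 = \left(483 + 7 \cdot \frac{25}{3}\right) + 231 = \left(483 + \frac{175}{3}\right) + 231 = \frac{1624}{3} + 231 = \frac{2317}{3} \approx 772.33$)
$H = -15180$ ($H = \left(-138\right) 110 = -15180$)
$\left(D - N\right) - H = \left(\frac{2317}{3} - 190140\right) - -15180 = \left(\frac{2317}{3} - 190140\right) + 15180 = - \frac{568103}{3} + 15180 = - \frac{522563}{3}$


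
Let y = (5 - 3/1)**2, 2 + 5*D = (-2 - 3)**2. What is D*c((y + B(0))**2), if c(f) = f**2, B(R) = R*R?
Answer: 5888/5 ≈ 1177.6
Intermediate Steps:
B(R) = R**2
D = 23/5 (D = -2/5 + (-2 - 3)**2/5 = -2/5 + (1/5)*(-5)**2 = -2/5 + (1/5)*25 = -2/5 + 5 = 23/5 ≈ 4.6000)
y = 4 (y = (5 - 3*1)**2 = (5 - 3)**2 = 2**2 = 4)
D*c((y + B(0))**2) = 23*((4 + 0**2)**2)**2/5 = 23*((4 + 0)**2)**2/5 = 23*(4**2)**2/5 = (23/5)*16**2 = (23/5)*256 = 5888/5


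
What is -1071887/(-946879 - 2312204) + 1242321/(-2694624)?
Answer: -386831605385/2927334423264 ≈ -0.13214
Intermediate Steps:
-1071887/(-946879 - 2312204) + 1242321/(-2694624) = -1071887/(-3259083) + 1242321*(-1/2694624) = -1071887*(-1/3259083) - 414107/898208 = 1071887/3259083 - 414107/898208 = -386831605385/2927334423264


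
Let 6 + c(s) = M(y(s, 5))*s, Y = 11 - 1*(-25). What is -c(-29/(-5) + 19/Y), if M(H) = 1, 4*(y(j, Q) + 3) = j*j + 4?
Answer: -59/180 ≈ -0.32778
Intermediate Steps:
y(j, Q) = -2 + j**2/4 (y(j, Q) = -3 + (j*j + 4)/4 = -3 + (j**2 + 4)/4 = -3 + (4 + j**2)/4 = -3 + (1 + j**2/4) = -2 + j**2/4)
Y = 36 (Y = 11 + 25 = 36)
c(s) = -6 + s (c(s) = -6 + 1*s = -6 + s)
-c(-29/(-5) + 19/Y) = -(-6 + (-29/(-5) + 19/36)) = -(-6 + (-29*(-1/5) + 19*(1/36))) = -(-6 + (29/5 + 19/36)) = -(-6 + 1139/180) = -1*59/180 = -59/180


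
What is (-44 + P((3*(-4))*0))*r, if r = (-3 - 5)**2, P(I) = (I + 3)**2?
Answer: -2240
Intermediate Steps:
P(I) = (3 + I)**2
r = 64 (r = (-8)**2 = 64)
(-44 + P((3*(-4))*0))*r = (-44 + (3 + (3*(-4))*0)**2)*64 = (-44 + (3 - 12*0)**2)*64 = (-44 + (3 + 0)**2)*64 = (-44 + 3**2)*64 = (-44 + 9)*64 = -35*64 = -2240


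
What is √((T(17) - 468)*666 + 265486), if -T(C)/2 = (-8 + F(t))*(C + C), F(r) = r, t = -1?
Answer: √361390 ≈ 601.16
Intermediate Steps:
T(C) = 36*C (T(C) = -2*(-8 - 1)*(C + C) = -(-18)*2*C = -(-36)*C = 36*C)
√((T(17) - 468)*666 + 265486) = √((36*17 - 468)*666 + 265486) = √((612 - 468)*666 + 265486) = √(144*666 + 265486) = √(95904 + 265486) = √361390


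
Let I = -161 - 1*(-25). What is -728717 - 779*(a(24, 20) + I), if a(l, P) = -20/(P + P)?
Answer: -1244767/2 ≈ -6.2238e+5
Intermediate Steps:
a(l, P) = -10/P (a(l, P) = -20*1/(2*P) = -10/P)
I = -136 (I = -161 + 25 = -136)
-728717 - 779*(a(24, 20) + I) = -728717 - 779*(-10/20 - 136) = -728717 - 779*(-10*1/20 - 136) = -728717 - 779*(-1/2 - 136) = -728717 - 779*(-273/2) = -728717 + 212667/2 = -1244767/2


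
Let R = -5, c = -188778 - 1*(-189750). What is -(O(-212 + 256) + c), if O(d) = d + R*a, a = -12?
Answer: -1076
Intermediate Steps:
c = 972 (c = -188778 + 189750 = 972)
O(d) = 60 + d (O(d) = d - 5*(-12) = d + 60 = 60 + d)
-(O(-212 + 256) + c) = -((60 + (-212 + 256)) + 972) = -((60 + 44) + 972) = -(104 + 972) = -1*1076 = -1076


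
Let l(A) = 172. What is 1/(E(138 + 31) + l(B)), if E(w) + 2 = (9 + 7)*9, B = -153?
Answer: 1/314 ≈ 0.0031847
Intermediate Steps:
E(w) = 142 (E(w) = -2 + (9 + 7)*9 = -2 + 16*9 = -2 + 144 = 142)
1/(E(138 + 31) + l(B)) = 1/(142 + 172) = 1/314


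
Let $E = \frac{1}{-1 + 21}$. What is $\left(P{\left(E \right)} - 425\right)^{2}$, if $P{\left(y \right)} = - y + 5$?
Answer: $\frac{70576801}{400} \approx 1.7644 \cdot 10^{5}$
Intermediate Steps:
$E = \frac{1}{20} \approx 0.05$
$P{\left(y \right)} = 5 - y$
$\left(P{\left(E \right)} - 425\right)^{2} = \left(\left(5 - \frac{1}{20}\right) - 425\right)^{2} = \left(\frac{99}{20} - 425\right)^{2} = \left(- \frac{8401}{20}\right)^{2} = \frac{70576801}{400}$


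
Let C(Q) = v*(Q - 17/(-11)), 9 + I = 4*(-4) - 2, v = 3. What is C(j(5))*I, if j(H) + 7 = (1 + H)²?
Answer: -27216/11 ≈ -2474.2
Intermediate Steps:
j(H) = -7 + (1 + H)²
I = -27 (I = -9 + (4*(-4) - 2) = -9 + (-16 - 2) = -9 - 18 = -27)
C(Q) = 51/11 + 3*Q (C(Q) = 3*(Q - 17/(-11)) = 3*(Q - 17*(-1/11)) = 3*(Q + 17/11) = 3*(17/11 + Q) = 51/11 + 3*Q)
C(j(5))*I = (51/11 + 3*(-7 + (1 + 5)²))*(-27) = (51/11 + 3*(-7 + 6²))*(-27) = (51/11 + 3*(-7 + 36))*(-27) = (51/11 + 3*29)*(-27) = (51/11 + 87)*(-27) = (1008/11)*(-27) = -27216/11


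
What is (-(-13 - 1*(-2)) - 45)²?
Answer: 1156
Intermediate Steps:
(-(-13 - 1*(-2)) - 45)² = (-(-13 + 2) - 45)² = (-1*(-11) - 45)² = (11 - 45)² = (-34)² = 1156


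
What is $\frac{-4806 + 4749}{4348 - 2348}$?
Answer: $- \frac{57}{2000} \approx -0.0285$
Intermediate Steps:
$\frac{-4806 + 4749}{4348 - 2348} = - \frac{57}{2000}$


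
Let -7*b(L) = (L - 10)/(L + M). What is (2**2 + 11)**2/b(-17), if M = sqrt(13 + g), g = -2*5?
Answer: -2975/3 + 175*sqrt(3)/3 ≈ -890.63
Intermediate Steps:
g = -10
M = sqrt(3) (M = sqrt(13 - 10) = sqrt(3) ≈ 1.7320)
b(L) = -(-10 + L)/(7*(L + sqrt(3))) (b(L) = -(L - 10)/(7*(L + sqrt(3))) = -(-10 + L)/(7*(L + sqrt(3))))
(2**2 + 11)**2/b(-17) = (2**2 + 11)**2/(((10 - 1*(-17))/(7*(-17 + sqrt(3))))) = (4 + 11)**2/(((10 + 17)/(7*(-17 + sqrt(3))))) = 15**2/(((1/7)*27/(-17 + sqrt(3)))) = 225/((27/(7*(-17 + sqrt(3))))) = 225*(-119/27 + 7*sqrt(3)/27) = -2975/3 + 175*sqrt(3)/3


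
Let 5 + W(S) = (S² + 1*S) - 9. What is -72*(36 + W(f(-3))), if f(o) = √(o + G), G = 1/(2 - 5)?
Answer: -1344 - 24*I*√30 ≈ -1344.0 - 131.45*I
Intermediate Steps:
G = -⅓ (G = 1/(-3) = -⅓ ≈ -0.33333)
f(o) = √(-⅓ + o) (f(o) = √(o - ⅓) = √(-⅓ + o))
W(S) = -14 + S + S² (W(S) = -5 + ((S² + 1*S) - 9) = -5 + ((S² + S) - 9) = -5 + ((S + S²) - 9) = -5 + (-9 + S + S²) = -14 + S + S²)
-72*(36 + W(f(-3))) = -72*(36 + (-14 + √(-3 + 9*(-3))/3 + (√(-3 + 9*(-3))/3)²)) = -72*(36 + (-14 + √(-3 - 27)/3 + (√(-3 - 27)/3)²)) = -72*(36 + (-14 + √(-30)/3 + (√(-30)/3)²)) = -72*(36 + (-14 + (I*√30)/3 + ((I*√30)/3)²)) = -72*(36 + (-14 + I*√30/3 + (I*√30/3)²)) = -72*(36 + (-14 + I*√30/3 - 10/3)) = -72*(36 + (-52/3 + I*√30/3)) = -72*(56/3 + I*√30/3) = -1344 - 24*I*√30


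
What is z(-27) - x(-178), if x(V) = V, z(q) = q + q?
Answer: 124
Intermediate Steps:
z(q) = 2*q
z(-27) - x(-178) = 2*(-27) - 1*(-178) = -54 + 178 = 124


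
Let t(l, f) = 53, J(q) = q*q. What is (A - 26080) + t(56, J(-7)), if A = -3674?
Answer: -29701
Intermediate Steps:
J(q) = q²
(A - 26080) + t(56, J(-7)) = (-3674 - 26080) + 53 = -29754 + 53 = -29701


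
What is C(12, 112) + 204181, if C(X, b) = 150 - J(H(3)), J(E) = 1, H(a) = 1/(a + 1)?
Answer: 204330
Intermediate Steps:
H(a) = 1/(1 + a)
C(X, b) = 149 (C(X, b) = 150 - 1*1 = 150 - 1 = 149)
C(12, 112) + 204181 = 149 + 204181 = 204330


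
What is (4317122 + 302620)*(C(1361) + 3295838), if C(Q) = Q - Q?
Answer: 15225921233796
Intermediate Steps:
C(Q) = 0
(4317122 + 302620)*(C(1361) + 3295838) = (4317122 + 302620)*(0 + 3295838) = 4619742*3295838 = 15225921233796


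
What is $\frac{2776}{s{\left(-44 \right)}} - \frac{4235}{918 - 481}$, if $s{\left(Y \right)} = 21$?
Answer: $\frac{1124177}{9177} \approx 122.5$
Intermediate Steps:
$\frac{2776}{s{\left(-44 \right)}} - \frac{4235}{918 - 481} = \frac{2776}{21} - \frac{4235}{918 - 481} = 2776 \cdot \frac{1}{21} - \frac{4235}{437} = \frac{2776}{21} - \frac{4235}{437} = \frac{1124177}{9177}$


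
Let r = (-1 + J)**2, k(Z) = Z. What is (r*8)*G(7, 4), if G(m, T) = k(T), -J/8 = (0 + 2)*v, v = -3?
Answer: 70688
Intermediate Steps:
J = 48 (J = -8*(0 + 2)*(-3) = -16*(-3) = -8*(-6) = 48)
G(m, T) = T
r = 2209 (r = (-1 + 48)**2 = 47**2 = 2209)
(r*8)*G(7, 4) = (2209*8)*4 = 17672*4 = 70688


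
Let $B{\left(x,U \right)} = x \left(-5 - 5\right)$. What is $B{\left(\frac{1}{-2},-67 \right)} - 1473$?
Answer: $-1468$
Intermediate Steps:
$B{\left(x,U \right)} = - 10 x$ ($B{\left(x,U \right)} = x \left(-10\right) = - 10 x$)
$B{\left(\frac{1}{-2},-67 \right)} - 1473 = - \frac{10}{-2} - 1473 = \left(-10\right) \left(- \frac{1}{2}\right) - 1473 = 5 - 1473 = -1468$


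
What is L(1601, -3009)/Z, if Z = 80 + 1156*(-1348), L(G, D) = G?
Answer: -1601/1558208 ≈ -0.0010275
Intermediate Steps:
Z = -1558208 (Z = 80 - 1558288 = -1558208)
L(1601, -3009)/Z = 1601/(-1558208) = 1601*(-1/1558208) = -1601/1558208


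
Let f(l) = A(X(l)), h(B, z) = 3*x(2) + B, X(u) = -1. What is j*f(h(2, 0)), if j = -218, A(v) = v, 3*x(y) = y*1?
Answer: 218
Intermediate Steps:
x(y) = y/3 (x(y) = (y*1)/3 = y/3)
h(B, z) = 2 + B (h(B, z) = 3*((⅓)*2) + B = 3*(⅔) + B = 2 + B)
f(l) = -1
j*f(h(2, 0)) = -218*(-1) = 218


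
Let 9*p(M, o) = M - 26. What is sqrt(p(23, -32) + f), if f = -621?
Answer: 2*I*sqrt(1398)/3 ≈ 24.927*I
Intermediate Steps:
p(M, o) = -26/9 + M/9 (p(M, o) = (M - 26)/9 = (-26 + M)/9 = -26/9 + M/9)
sqrt(p(23, -32) + f) = sqrt((-26/9 + (1/9)*23) - 621) = sqrt((-26/9 + 23/9) - 621) = sqrt(-1/3 - 621) = sqrt(-1864/3) = 2*I*sqrt(1398)/3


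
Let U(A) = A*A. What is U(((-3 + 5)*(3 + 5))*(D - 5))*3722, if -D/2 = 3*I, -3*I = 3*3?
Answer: 161028608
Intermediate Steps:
I = -3 ≈ -3.0000
D = 18 (D = -6*(-3) = -2*(-9) = 18)
U(A) = A²
U(((-3 + 5)*(3 + 5))*(D - 5))*3722 = (((-3 + 5)*(3 + 5))*(18 - 5))²*3722 = ((2*8)*13)²*3722 = (16*13)²*3722 = 208²*3722 = 43264*3722 = 161028608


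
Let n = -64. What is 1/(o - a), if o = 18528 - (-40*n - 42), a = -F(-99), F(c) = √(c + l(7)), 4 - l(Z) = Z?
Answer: 8005/128160101 - I*√102/256320202 ≈ 6.2461e-5 - 3.9402e-8*I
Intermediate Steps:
l(Z) = 4 - Z
F(c) = √(-3 + c) (F(c) = √(c + (4 - 1*7)) = √(c + (4 - 7)) = √(c - 3) = √(-3 + c))
a = -I*√102 (a = -√(-3 - 99) = -√(-102) = -I*√102 ≈ -10.1*I)
o = 16010 (o = 18528 - (-40*(-64) - 42) = 18528 - (2560 - 42) = 18528 - 1*2518 = 18528 - 2518 = 16010)
1/(o - a) = 1/(16010 - (-1)*I*√102) = 1/(16010 + I*√102)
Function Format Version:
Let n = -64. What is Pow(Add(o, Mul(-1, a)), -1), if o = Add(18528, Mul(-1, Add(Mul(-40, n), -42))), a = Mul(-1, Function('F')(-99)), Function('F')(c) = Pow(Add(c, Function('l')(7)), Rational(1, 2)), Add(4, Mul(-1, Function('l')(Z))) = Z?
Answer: Add(Rational(8005, 128160101), Mul(Rational(-1, 256320202), I, Pow(102, Rational(1, 2)))) ≈ Add(6.2461e-5, Mul(-3.9402e-8, I))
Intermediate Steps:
Function('l')(Z) = Add(4, Mul(-1, Z))
Function('F')(c) = Pow(Add(-3, c), Rational(1, 2)) (Function('F')(c) = Pow(Add(c, Add(4, Mul(-1, 7))), Rational(1, 2)) = Pow(Add(c, Add(4, -7)), Rational(1, 2)) = Pow(Add(c, -3), Rational(1, 2)) = Pow(Add(-3, c), Rational(1, 2)))
a = Mul(-1, I, Pow(102, Rational(1, 2))) (a = Mul(-1, Pow(Add(-3, -99), Rational(1, 2))) = Mul(-1, Pow(-102, Rational(1, 2))) = Mul(-1, Mul(I, Pow(102, Rational(1, 2)))) = Mul(-1, I, Pow(102, Rational(1, 2))) ≈ Mul(-10.100, I))
o = 16010 (o = Add(18528, Mul(-1, Add(Mul(-40, -64), -42))) = Add(18528, Mul(-1, Add(2560, -42))) = Add(18528, Mul(-1, 2518)) = Add(18528, -2518) = 16010)
Pow(Add(o, Mul(-1, a)), -1) = Pow(Add(16010, Mul(-1, Mul(-1, I, Pow(102, Rational(1, 2))))), -1) = Pow(Add(16010, Mul(I, Pow(102, Rational(1, 2)))), -1)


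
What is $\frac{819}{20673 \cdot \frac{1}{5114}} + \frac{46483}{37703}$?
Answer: $\frac{17652767373}{86603791} \approx 203.83$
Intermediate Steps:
$\frac{819}{20673 \cdot \frac{1}{5114}} + \frac{46483}{37703} = \frac{819}{20673 \cdot \frac{1}{5114}} + 46483 \cdot \frac{1}{37703} = \frac{819}{\frac{20673}{5114}} + \frac{46483}{37703} = 819 \cdot \frac{5114}{20673} + \frac{46483}{37703} = \frac{465374}{2297} + \frac{46483}{37703} = \frac{17652767373}{86603791}$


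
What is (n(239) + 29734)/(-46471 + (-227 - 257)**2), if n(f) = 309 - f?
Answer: 29804/187785 ≈ 0.15871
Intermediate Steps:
(n(239) + 29734)/(-46471 + (-227 - 257)**2) = ((309 - 1*239) + 29734)/(-46471 + (-227 - 257)**2) = ((309 - 239) + 29734)/(-46471 + (-484)**2) = (70 + 29734)/(-46471 + 234256) = 29804/187785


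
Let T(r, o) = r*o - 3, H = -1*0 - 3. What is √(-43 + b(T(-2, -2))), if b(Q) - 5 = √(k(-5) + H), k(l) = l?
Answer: √(-38 + 2*I*√2) ≈ 0.22926 + 6.1687*I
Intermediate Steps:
H = -3 (H = 0 - 3 = -3)
T(r, o) = -3 + o*r (T(r, o) = o*r - 3 = -3 + o*r)
b(Q) = 5 + 2*I*√2 (b(Q) = 5 + √(-5 - 3) = 5 + √(-8) = 5 + 2*I*√2)
√(-43 + b(T(-2, -2))) = √(-43 + (5 + 2*I*√2)) = √(-38 + 2*I*√2)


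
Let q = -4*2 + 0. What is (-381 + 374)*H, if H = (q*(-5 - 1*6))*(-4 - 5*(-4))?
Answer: -9856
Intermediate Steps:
q = -8 (q = -8 + 0 = -8)
H = 1408 (H = (-8*(-5 - 1*6))*(-4 - 5*(-4)) = (-8*(-5 - 6))*(-4 - 1*(-20)) = (-8*(-11))*(-4 + 20) = 88*16 = 1408)
(-381 + 374)*H = (-381 + 374)*1408 = -7*1408 = -9856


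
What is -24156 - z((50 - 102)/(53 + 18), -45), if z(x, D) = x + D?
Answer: -1711829/71 ≈ -24110.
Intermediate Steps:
z(x, D) = D + x
-24156 - z((50 - 102)/(53 + 18), -45) = -24156 - (-45 + (50 - 102)/(53 + 18)) = -24156 - (-45 - 52/71) = -24156 - 1*(-3247/71) = -24156 + 3247/71 = -1711829/71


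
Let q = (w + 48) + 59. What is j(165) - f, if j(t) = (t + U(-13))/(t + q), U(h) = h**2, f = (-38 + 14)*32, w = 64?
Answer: 129191/168 ≈ 768.99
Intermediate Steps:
f = -768 (f = -24*32 = -768)
q = 171 (q = (64 + 48) + 59 = 112 + 59 = 171)
j(t) = (169 + t)/(171 + t) (j(t) = (t + (-13)**2)/(t + 171) = (t + 169)/(171 + t) = (169 + t)/(171 + t))
j(165) - f = (169 + 165)/(171 + 165) - 1*(-768) = 334/336 + 768 = (1/336)*334 + 768 = 167/168 + 768 = 129191/168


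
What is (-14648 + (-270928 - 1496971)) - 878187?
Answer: -2660734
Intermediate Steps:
(-14648 + (-270928 - 1496971)) - 878187 = (-14648 - 1767899) - 878187 = -1782547 - 878187 = -2660734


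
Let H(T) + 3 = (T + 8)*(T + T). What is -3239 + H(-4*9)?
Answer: -1226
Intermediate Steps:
H(T) = -3 + 2*T*(8 + T) (H(T) = -3 + (T + 8)*(T + T) = -3 + (8 + T)*(2*T) = -3 + 2*T*(8 + T))
-3239 + H(-4*9) = -3239 + (-3 + 2*(-4*9)**2 + 16*(-4*9)) = -3239 + (-3 + 2*(-36)**2 + 16*(-36)) = -3239 + (-3 + 2*1296 - 576) = -3239 + (-3 + 2592 - 576) = -3239 + 2013 = -1226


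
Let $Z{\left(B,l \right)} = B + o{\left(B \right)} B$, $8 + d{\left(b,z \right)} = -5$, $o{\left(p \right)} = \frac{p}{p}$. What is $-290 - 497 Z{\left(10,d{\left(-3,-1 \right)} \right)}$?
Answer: $-10230$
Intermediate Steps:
$o{\left(p \right)} = 1$
$d{\left(b,z \right)} = -13$ ($d{\left(b,z \right)} = -8 - 5 = -13$)
$Z{\left(B,l \right)} = 2 B$ ($Z{\left(B,l \right)} = B + 1 B = B + B = 2 B$)
$-290 - 497 Z{\left(10,d{\left(-3,-1 \right)} \right)} = -290 - 497 \cdot 2 \cdot 10 = -290 - 9940 = -10230$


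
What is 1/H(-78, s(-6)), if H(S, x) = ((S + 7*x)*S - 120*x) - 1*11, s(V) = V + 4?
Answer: 1/7405 ≈ 0.00013504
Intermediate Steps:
s(V) = 4 + V
H(S, x) = -11 - 120*x + S*(S + 7*x) (H(S, x) = (S*(S + 7*x) - 120*x) - 11 = (-120*x + S*(S + 7*x)) - 11 = -11 - 120*x + S*(S + 7*x))
1/H(-78, s(-6)) = 1/(-11 + (-78)² - 120*(4 - 6) + 7*(-78)*(4 - 6)) = 1/(-11 + 6084 - 120*(-2) + 7*(-78)*(-2)) = 1/(-11 + 6084 + 240 + 1092) = 1/7405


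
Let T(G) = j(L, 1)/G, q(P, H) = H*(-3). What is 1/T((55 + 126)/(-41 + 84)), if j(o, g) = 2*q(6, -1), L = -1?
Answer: 181/258 ≈ 0.70155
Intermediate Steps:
q(P, H) = -3*H
j(o, g) = 6 (j(o, g) = 2*(-3*(-1)) = 2*3 = 6)
T(G) = 6/G
1/T((55 + 126)/(-41 + 84)) = 1/(6/(((55 + 126)/(-41 + 84)))) = 1/(6/((181/43))) = 1/(6/((181*(1/43)))) = 1/(6/(181/43)) = 1/(6*(43/181)) = 1/(258/181) = 181/258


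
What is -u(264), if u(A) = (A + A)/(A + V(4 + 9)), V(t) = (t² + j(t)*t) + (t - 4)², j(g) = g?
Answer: -528/683 ≈ -0.77306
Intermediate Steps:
V(t) = (-4 + t)² + 2*t² (V(t) = (t² + t*t) + (t - 4)² = (t² + t²) + (-4 + t)² = 2*t² + (-4 + t)² = (-4 + t)² + 2*t²)
u(A) = 2*A/(419 + A) (u(A) = (A + A)/(A + ((-4 + (4 + 9))² + 2*(4 + 9)²)) = (2*A)/(A + ((-4 + 13)² + 2*13²)) = (2*A)/(A + (9² + 2*169)) = (2*A)/(A + (81 + 338)) = (2*A)/(A + 419) = (2*A)/(419 + A) = 2*A/(419 + A))
-u(264) = -2*264/(419 + 264) = -2*264/683 = -1*528/683 = -528/683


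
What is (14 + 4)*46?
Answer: 828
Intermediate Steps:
(14 + 4)*46 = 18*46 = 828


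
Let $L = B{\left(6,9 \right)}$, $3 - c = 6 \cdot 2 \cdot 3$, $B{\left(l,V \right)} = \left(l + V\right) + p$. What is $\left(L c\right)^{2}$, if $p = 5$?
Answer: $435600$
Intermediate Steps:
$B{\left(l,V \right)} = 5 + V + l$ ($B{\left(l,V \right)} = \left(l + V\right) + 5 = \left(V + l\right) + 5 = 5 + V + l$)
$c = -33$ ($c = 3 - 6 \cdot 2 \cdot 3 = 3 - 12 \cdot 3 = 3 - 36 = -33$)
$L = 20$ ($L = 5 + 9 + 6 = 20$)
$\left(L c\right)^{2} = \left(20 \left(-33\right)\right)^{2} = \left(-660\right)^{2} = 435600$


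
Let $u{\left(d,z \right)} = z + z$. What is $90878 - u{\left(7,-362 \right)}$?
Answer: $91602$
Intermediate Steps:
$u{\left(d,z \right)} = 2 z$
$90878 - u{\left(7,-362 \right)} = 90878 - 2 \left(-362\right) = 90878 - -724 = 90878 + 724 = 91602$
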